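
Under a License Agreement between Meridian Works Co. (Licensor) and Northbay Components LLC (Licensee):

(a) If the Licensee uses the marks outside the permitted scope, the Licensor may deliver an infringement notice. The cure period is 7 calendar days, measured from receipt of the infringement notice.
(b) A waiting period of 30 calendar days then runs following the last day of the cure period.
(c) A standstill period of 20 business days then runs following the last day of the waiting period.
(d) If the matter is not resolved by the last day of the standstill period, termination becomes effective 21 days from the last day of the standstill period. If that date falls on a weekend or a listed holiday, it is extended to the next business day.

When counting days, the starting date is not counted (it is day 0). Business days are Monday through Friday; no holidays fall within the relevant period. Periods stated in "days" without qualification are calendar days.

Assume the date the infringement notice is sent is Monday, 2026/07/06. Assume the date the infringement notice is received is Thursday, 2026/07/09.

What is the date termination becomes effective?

The last day of the cure period: 7 calendar days after 2026/07/09 is 2026/07/16.
The last day of the waiting period: 30 calendar days after 2026/07/16 is 2026/08/15.
The last day of the standstill period: 20 business days after Saturday, 2026/08/15, skipping weekends — Aug 17, Aug 18, Aug 19, Aug 20, …, Sep 9, Sep 10, Sep 11 — lands on Friday, 2026/09/11.
Adding 21 calendar days to 2026/09/11 gives 2026/10/02, which is the date termination becomes effective. 2026/10/02 is a Friday, so no roll-forward applies.

2026/10/02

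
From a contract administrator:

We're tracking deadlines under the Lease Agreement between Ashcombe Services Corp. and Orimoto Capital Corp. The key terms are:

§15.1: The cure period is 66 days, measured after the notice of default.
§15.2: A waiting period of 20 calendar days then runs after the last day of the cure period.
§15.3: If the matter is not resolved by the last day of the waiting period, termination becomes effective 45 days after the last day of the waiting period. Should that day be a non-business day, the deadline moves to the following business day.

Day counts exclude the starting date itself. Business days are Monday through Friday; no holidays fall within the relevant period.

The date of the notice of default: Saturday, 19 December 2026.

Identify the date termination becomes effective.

29 April 2027

The last day of the cure period: 66 calendar days after 19 December 2026 is 23 February 2027.
The last day of the waiting period: 23 February 2027 + 20 days = 15 March 2027.
The date termination becomes effective: 45 calendar days after 15 March 2027 is 29 April 2027. 29 April 2027 is a Thursday, so no roll-forward applies.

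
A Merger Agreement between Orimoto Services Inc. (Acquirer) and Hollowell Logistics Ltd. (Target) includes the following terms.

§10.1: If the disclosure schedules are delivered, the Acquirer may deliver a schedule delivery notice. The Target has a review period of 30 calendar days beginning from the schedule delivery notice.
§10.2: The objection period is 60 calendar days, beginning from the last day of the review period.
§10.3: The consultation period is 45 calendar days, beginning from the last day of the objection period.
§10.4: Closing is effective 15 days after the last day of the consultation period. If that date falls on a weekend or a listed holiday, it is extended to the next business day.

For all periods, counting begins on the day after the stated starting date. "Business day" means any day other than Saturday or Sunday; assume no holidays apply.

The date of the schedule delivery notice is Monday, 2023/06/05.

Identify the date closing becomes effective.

The last day of the review period: 2023/06/05 + 30 days = 2023/07/05.
The last day of the objection period: 60 calendar days after 2023/07/05 is 2023/09/03.
The last day of the consultation period: 45 calendar days after 2023/09/03 is 2023/10/18.
The date closing becomes effective: 2023/10/18 + 15 days = 2023/11/02. 2023/11/02 is a Thursday, so no roll-forward applies.

2023/11/02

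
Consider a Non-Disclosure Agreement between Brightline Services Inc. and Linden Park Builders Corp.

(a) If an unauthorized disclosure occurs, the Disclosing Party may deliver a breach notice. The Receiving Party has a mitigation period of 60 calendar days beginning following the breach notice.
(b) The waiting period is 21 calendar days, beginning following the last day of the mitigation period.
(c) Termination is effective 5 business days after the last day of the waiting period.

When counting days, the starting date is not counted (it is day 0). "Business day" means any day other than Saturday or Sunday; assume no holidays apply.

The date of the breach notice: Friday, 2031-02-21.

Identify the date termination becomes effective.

The last day of the mitigation period: 2031-02-21 + 60 days = 2031-04-22.
The last day of the waiting period: 21 calendar days after 2031-04-22 is 2031-05-13.
The date termination becomes effective: counting 5 business days from Tuesday, 2031-05-13 (May 14, May 15, May 16, May 19, May 20, skipping weekends) reaches Tuesday, 2031-05-20.

2031-05-20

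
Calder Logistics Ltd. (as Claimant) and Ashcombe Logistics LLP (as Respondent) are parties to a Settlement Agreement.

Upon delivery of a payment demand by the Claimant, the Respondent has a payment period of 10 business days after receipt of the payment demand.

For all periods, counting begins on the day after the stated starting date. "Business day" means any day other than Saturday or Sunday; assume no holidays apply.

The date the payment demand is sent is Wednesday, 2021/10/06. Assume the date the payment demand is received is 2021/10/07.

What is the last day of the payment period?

2021/10/21

The last day of the payment period: counting 10 business days from Thursday, 2021/10/07 (Oct 8, Oct 11, Oct 12, Oct 13, Oct 14, Oct 15, Oct 18, Oct 19, Oct 20, Oct 21, skipping weekends) reaches Thursday, 2021/10/21.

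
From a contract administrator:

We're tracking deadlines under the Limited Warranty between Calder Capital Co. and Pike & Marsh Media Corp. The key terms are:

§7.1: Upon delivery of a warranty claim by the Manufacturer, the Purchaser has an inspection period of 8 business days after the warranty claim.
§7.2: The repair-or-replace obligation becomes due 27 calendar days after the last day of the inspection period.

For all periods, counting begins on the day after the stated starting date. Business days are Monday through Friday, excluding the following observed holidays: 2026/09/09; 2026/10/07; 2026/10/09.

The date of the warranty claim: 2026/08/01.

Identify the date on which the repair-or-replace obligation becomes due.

2026/09/08

From Saturday, 2026/08/01, 8 business days (Aug 3, Aug 4, Aug 5, Aug 6, Aug 7, Aug 10, Aug 11, Aug 12, skipping weekends) brings us to Wednesday, 2026/08/12, which is the last day of the inspection period.
Adding 27 calendar days to 2026/08/12 gives 2026/09/08, which is the date on which the repair-or-replace obligation becomes due.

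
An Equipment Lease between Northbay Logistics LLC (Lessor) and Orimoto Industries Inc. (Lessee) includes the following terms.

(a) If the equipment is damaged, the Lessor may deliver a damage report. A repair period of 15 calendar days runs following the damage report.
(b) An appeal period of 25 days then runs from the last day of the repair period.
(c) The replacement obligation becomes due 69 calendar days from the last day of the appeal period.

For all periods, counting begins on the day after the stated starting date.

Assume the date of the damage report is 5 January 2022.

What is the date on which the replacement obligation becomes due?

Adding 15 calendar days to 5 January 2022 gives 20 January 2022, which is the last day of the repair period.
Adding 25 calendar days to 20 January 2022 gives 14 February 2022, which is the last day of the appeal period.
The date on which the replacement obligation becomes due: 69 calendar days after 14 February 2022 is 24 April 2022.

24 April 2022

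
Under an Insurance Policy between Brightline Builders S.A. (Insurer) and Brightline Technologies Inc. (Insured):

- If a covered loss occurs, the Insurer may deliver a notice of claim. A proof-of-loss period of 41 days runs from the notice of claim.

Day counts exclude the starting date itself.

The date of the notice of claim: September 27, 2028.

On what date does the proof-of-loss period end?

November 7, 2028

The last day of the proof-of-loss period: September 27, 2028 + 41 days = November 7, 2028.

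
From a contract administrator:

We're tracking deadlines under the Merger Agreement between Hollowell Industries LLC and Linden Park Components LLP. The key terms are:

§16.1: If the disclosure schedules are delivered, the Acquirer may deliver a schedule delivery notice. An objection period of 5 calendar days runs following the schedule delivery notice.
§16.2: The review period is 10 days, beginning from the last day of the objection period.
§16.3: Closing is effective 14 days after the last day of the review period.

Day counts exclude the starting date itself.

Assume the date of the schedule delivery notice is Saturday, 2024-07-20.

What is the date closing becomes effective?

The last day of the objection period: 2024-07-20 + 5 days = 2024-07-25.
The last day of the review period: 2024-07-25 + 10 days = 2024-08-04.
The date closing becomes effective: 2024-08-04 + 14 days = 2024-08-18.

2024-08-18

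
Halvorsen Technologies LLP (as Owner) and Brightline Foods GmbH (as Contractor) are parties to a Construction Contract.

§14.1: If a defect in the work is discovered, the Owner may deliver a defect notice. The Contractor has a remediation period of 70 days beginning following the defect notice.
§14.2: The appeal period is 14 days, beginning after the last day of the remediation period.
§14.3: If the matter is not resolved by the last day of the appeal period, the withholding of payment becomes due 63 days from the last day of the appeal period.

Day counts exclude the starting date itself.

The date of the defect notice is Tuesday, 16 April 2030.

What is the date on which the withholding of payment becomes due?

Adding 70 calendar days to 16 April 2030 gives 25 June 2030, which is the last day of the remediation period.
The last day of the appeal period: 25 June 2030 + 14 days = 9 July 2030.
The date on which the withholding of payment becomes due: 9 July 2030 + 63 days = 10 September 2030.

10 September 2030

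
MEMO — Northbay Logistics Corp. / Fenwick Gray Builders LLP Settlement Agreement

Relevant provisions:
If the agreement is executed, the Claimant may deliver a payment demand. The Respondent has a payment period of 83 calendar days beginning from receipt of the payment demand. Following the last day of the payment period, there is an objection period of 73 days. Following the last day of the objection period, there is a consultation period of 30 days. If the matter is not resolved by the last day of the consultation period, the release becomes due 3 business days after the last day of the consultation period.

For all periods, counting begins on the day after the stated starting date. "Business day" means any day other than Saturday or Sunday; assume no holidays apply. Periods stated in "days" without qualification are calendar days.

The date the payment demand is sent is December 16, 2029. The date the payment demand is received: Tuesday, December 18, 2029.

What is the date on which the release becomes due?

The last day of the payment period: 83 calendar days after December 18, 2029 is March 11, 2030.
Adding 73 calendar days to March 11, 2030 gives May 23, 2030, which is the last day of the objection period.
Adding 30 calendar days to May 23, 2030 gives June 22, 2030, which is the last day of the consultation period.
The date on which the release becomes due: counting 3 business days from Saturday, June 22, 2030 (Jun 24, Jun 25, Jun 26, skipping weekends) reaches Wednesday, June 26, 2030.

June 26, 2030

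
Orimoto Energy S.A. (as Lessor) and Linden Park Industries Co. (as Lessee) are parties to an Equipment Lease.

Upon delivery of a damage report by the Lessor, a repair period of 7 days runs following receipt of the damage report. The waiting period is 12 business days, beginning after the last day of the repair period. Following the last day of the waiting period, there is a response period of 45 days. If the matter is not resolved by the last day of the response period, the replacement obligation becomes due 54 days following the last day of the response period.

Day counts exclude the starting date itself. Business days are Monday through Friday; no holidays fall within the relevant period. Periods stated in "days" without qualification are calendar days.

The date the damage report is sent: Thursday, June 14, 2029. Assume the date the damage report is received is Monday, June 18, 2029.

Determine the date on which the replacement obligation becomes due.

Adding 7 calendar days to June 18, 2029 gives June 25, 2029, which is the last day of the repair period.
The last day of the waiting period: 12 business days after Monday, June 25, 2029, skipping weekends — Jun 26, Jun 27, Jun 28, Jun 29, …, Jul 9, Jul 10, Jul 11 — lands on Wednesday, July 11, 2029.
The last day of the response period: July 11, 2029 + 45 days = August 25, 2029.
The date on which the replacement obligation becomes due: 54 calendar days after August 25, 2029 is October 18, 2029.

October 18, 2029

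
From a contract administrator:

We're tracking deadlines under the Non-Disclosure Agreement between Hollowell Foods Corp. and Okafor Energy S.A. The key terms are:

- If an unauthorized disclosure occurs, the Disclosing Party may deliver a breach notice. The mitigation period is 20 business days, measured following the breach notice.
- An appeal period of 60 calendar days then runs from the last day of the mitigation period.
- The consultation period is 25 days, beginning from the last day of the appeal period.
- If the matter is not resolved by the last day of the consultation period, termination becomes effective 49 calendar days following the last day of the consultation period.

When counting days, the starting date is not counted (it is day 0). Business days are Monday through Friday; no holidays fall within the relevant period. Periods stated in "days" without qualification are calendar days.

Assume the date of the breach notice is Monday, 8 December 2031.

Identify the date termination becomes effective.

From Monday, 8 December 2031, 20 business days (Dec 9, Dec 10, Dec 11, Dec 12, …, Jan 1, Jan 2, Jan 5, skipping weekends) brings us to Monday, 5 January 2032, which is the last day of the mitigation period.
The last day of the appeal period: 5 January 2032 + 60 days = 5 March 2032.
The last day of the consultation period: 5 March 2032 + 25 days = 30 March 2032.
The date termination becomes effective: 49 calendar days after 30 March 2032 is 18 May 2032.

18 May 2032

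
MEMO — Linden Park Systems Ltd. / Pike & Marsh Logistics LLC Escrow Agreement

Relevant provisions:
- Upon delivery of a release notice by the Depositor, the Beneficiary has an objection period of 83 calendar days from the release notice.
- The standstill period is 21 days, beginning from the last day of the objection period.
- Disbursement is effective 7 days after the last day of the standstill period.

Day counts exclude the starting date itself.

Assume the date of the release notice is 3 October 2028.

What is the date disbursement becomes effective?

22 January 2029

The last day of the objection period: 3 October 2028 + 83 days = 25 December 2028.
The last day of the standstill period: 21 calendar days after 25 December 2028 is 15 January 2029.
Adding 7 calendar days to 15 January 2029 gives 22 January 2029, which is the date disbursement becomes effective.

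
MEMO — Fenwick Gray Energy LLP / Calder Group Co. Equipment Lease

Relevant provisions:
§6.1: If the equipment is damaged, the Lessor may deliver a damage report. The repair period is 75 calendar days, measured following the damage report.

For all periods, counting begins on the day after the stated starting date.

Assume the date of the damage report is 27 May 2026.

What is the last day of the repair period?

10 August 2026

The last day of the repair period: 75 calendar days after 27 May 2026 is 10 August 2026.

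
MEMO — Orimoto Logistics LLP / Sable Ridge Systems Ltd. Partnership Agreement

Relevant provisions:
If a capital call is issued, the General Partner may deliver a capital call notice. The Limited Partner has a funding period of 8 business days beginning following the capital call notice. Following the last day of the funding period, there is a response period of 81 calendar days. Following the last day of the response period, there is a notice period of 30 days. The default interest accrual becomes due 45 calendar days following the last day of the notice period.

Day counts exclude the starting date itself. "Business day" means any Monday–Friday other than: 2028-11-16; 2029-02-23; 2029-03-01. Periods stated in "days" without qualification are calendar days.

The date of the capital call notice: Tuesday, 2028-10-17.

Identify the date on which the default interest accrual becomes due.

The last day of the funding period: counting 8 business days from Tuesday, 2028-10-17 (Oct 18, Oct 19, Oct 20, Oct 23, Oct 24, Oct 25, Oct 26, Oct 27, skipping weekends) reaches Friday, 2028-10-27.
The last day of the response period: 81 calendar days after 2028-10-27 is 2029-01-16.
Adding 30 calendar days to 2029-01-16 gives 2029-02-15, which is the last day of the notice period.
The date on which the default interest accrual becomes due: 2029-02-15 + 45 days = 2029-04-01.

2029-04-01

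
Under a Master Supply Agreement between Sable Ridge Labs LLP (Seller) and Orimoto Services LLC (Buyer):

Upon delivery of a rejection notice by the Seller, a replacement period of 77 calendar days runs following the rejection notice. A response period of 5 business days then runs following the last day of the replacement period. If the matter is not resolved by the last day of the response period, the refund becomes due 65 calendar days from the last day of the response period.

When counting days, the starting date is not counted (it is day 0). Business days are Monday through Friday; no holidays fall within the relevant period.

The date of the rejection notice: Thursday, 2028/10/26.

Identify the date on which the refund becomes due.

Adding 77 calendar days to 2028/10/26 gives 2029/01/11, which is the last day of the replacement period.
The last day of the response period: 5 business days after Thursday, 2029/01/11, skipping weekends — Jan 12, Jan 15, Jan 16, Jan 17, Jan 18 — lands on Thursday, 2029/01/18.
The date on which the refund becomes due: 2029/01/18 + 65 days = 2029/03/24.

2029/03/24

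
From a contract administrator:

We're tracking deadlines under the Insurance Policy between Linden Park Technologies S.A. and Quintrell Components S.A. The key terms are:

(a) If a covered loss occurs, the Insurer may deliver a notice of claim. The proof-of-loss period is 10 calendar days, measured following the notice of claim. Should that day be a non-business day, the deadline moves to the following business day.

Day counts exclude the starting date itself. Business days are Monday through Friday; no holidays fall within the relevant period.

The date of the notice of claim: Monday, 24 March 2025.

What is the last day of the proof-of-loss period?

The last day of the proof-of-loss period: 10 calendar days after 24 March 2025 is 3 April 2025. 3 April 2025 is a Thursday, so no roll-forward applies.

3 April 2025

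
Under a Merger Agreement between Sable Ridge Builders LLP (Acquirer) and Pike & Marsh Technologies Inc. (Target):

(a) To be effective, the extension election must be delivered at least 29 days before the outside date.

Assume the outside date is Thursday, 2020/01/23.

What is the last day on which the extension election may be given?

Counting back 29 calendar days from 2020/01/23 gives 2019/12/25.

2019/12/25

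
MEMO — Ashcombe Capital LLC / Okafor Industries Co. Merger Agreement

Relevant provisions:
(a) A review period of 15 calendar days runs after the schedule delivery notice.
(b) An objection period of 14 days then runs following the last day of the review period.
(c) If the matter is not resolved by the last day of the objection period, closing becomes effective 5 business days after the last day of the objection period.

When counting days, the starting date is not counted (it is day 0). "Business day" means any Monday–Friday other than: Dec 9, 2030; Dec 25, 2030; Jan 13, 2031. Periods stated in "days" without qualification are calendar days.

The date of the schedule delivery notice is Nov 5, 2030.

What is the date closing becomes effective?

Dec 12, 2030

The last day of the review period: Nov 5, 2030 + 15 days = Nov 20, 2030.
Adding 14 calendar days to Nov 20, 2030 gives Dec 4, 2030, which is the last day of the objection period.
The date closing becomes effective: 5 business days after Wednesday, Dec 4, 2030, skipping weekends and the listed holiday on Dec 9 — Dec 5, Dec 6, Dec 10, Dec 11, Dec 12 — lands on Thursday, Dec 12, 2030.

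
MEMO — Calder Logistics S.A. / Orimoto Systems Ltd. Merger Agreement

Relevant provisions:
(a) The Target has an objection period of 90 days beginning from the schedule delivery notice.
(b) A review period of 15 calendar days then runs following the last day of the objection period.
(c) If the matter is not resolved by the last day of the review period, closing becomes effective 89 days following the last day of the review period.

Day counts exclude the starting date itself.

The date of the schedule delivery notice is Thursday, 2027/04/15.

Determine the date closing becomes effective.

2027/10/26

The last day of the objection period: 90 calendar days after 2027/04/15 is 2027/07/14.
The last day of the review period: 2027/07/14 + 15 days = 2027/07/29.
The date closing becomes effective: 2027/07/29 + 89 days = 2027/10/26.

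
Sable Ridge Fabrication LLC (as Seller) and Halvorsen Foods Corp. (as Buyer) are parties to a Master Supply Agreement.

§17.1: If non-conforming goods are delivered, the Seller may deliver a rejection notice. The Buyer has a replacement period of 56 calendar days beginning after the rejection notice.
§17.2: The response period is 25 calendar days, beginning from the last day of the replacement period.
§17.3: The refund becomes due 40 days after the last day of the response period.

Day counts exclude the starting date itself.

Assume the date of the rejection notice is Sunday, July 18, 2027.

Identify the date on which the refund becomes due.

The last day of the replacement period: July 18, 2027 + 56 days = September 12, 2027.
The last day of the response period: 25 calendar days after September 12, 2027 is October 7, 2027.
Adding 40 calendar days to October 7, 2027 gives November 16, 2027, which is the date on which the refund becomes due.

November 16, 2027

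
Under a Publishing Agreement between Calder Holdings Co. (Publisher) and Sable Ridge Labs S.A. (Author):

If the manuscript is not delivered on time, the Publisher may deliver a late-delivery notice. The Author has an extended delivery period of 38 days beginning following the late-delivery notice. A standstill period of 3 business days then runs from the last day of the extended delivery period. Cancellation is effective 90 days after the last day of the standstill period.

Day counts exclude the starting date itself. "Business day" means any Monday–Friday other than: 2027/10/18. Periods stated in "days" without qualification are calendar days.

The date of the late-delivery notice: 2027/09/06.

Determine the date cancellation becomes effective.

2028/01/18

Adding 38 calendar days to 2027/09/06 gives 2027/10/14, which is the last day of the extended delivery period.
The last day of the standstill period: 3 business days after Thursday, 2027/10/14, skipping weekends and the listed holiday on Oct 18 — Oct 15, Oct 19, Oct 20 — lands on Wednesday, 2027/10/20.
The date cancellation becomes effective: 2027/10/20 + 90 days = 2028/01/18.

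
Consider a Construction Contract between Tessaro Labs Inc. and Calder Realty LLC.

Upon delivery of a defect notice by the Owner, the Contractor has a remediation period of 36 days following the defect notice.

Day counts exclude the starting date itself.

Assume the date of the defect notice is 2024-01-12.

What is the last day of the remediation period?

2024-02-17

The last day of the remediation period: 2024-01-12 + 36 days = 2024-02-17.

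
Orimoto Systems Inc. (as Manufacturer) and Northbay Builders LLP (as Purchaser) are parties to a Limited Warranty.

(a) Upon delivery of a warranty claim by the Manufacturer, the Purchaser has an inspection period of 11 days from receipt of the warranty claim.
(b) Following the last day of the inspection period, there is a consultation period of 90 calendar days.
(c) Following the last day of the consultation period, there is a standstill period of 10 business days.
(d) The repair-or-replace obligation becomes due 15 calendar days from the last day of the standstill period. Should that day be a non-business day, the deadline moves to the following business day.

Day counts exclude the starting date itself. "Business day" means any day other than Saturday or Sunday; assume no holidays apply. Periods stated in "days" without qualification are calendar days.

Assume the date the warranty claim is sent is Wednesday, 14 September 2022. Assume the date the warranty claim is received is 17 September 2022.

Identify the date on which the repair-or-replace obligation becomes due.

The last day of the inspection period: 17 September 2022 + 11 days = 28 September 2022.
The last day of the consultation period: 90 calendar days after 28 September 2022 is 27 December 2022.
From Tuesday, 27 December 2022, 10 business days (Dec 28, Dec 29, Dec 30, Jan 2, Jan 3, Jan 4, Jan 5, Jan 6, Jan 9, Jan 10, skipping weekends) brings us to Tuesday, 10 January 2023, which is the last day of the standstill period.
Adding 15 calendar days to 10 January 2023 gives 25 January 2023, which is the date on which the repair-or-replace obligation becomes due. 25 January 2023 is a Wednesday, so no roll-forward applies.

25 January 2023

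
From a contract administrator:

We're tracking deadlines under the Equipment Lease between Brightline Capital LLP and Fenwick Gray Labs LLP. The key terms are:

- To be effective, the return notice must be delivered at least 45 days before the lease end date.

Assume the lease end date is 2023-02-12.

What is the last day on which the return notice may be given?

2023-02-12 minus 45 days is 2022-12-29.

2022-12-29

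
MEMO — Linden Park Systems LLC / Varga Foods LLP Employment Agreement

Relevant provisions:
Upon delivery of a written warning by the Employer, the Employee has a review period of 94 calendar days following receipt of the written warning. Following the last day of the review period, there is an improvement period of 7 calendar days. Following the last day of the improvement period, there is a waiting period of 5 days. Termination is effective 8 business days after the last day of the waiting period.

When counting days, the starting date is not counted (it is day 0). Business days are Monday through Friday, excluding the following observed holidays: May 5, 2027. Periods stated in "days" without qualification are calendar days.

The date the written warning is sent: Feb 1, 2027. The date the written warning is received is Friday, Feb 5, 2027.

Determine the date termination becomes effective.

Adding 94 calendar days to Feb 5, 2027 gives May 10, 2027, which is the last day of the review period.
The last day of the improvement period: 7 calendar days after May 10, 2027 is May 17, 2027.
The last day of the waiting period: May 17, 2027 + 5 days = May 22, 2027.
From Saturday, May 22, 2027, 8 business days (May 24, May 25, May 26, May 27, May 28, May 31, Jun 1, Jun 2, skipping weekends) brings us to Wednesday, Jun 2, 2027, which is the date termination becomes effective.

Jun 2, 2027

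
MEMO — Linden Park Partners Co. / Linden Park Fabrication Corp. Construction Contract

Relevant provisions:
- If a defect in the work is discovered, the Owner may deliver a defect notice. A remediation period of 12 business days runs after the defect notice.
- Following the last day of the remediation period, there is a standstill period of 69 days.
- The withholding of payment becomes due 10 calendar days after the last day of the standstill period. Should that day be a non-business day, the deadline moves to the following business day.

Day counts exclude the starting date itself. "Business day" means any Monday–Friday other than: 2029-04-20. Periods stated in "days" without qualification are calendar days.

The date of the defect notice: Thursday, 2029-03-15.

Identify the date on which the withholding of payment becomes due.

2029-06-20

From Thursday, 2029-03-15, 12 business days (Mar 16, Mar 19, Mar 20, Mar 21, …, Mar 29, Mar 30, Apr 2, skipping weekends) brings us to Monday, 2029-04-02, which is the last day of the remediation period.
The last day of the standstill period: 69 calendar days after 2029-04-02 is 2029-06-10.
The date on which the withholding of payment becomes due: 2029-06-10 + 10 days = 2029-06-20. 2029-06-20 is a Wednesday and is not a listed holiday, so no roll-forward applies.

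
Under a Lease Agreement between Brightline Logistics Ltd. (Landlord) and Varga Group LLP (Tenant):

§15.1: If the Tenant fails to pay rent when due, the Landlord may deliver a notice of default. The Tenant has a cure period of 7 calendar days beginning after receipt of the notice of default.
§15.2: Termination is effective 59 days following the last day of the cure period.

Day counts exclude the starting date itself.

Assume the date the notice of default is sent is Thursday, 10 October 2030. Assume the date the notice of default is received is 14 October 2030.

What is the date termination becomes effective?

19 December 2030

Adding 7 calendar days to 14 October 2030 gives 21 October 2030, which is the last day of the cure period.
The date termination becomes effective: 59 calendar days after 21 October 2030 is 19 December 2030.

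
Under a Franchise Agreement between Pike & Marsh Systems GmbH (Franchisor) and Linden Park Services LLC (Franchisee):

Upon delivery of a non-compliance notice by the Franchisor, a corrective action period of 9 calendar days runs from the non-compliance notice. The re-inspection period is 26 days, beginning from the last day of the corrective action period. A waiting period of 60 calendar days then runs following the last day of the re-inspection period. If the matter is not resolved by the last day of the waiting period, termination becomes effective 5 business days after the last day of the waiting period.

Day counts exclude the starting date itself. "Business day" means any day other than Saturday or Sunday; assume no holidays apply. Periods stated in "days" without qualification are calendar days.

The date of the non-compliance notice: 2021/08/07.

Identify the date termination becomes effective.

2021/11/17

The last day of the corrective action period: 2021/08/07 + 9 days = 2021/08/16.
The last day of the re-inspection period: 26 calendar days after 2021/08/16 is 2021/09/11.
Adding 60 calendar days to 2021/09/11 gives 2021/11/10, which is the last day of the waiting period.
The date termination becomes effective: counting 5 business days from Wednesday, 2021/11/10 (Nov 11, Nov 12, Nov 15, Nov 16, Nov 17, skipping weekends) reaches Wednesday, 2021/11/17.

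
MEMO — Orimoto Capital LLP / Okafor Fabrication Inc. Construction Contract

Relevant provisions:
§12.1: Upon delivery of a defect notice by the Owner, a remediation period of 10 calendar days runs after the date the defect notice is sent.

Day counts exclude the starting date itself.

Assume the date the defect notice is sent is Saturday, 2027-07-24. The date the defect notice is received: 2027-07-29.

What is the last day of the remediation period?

The last day of the remediation period: 2027-07-24 + 10 days = 2027-08-03.

2027-08-03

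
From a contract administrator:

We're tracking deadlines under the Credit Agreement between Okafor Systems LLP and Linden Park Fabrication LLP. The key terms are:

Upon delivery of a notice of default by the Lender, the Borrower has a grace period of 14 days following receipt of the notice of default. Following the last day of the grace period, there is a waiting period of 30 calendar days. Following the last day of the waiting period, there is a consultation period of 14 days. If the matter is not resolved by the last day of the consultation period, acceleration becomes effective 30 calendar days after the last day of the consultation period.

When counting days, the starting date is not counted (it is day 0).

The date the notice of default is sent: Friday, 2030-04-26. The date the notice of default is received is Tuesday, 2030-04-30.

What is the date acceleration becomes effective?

2030-07-27

The last day of the grace period: 14 calendar days after 2030-04-30 is 2030-05-14.
The last day of the waiting period: 30 calendar days after 2030-05-14 is 2030-06-13.
The last day of the consultation period: 14 calendar days after 2030-06-13 is 2030-06-27.
Adding 30 calendar days to 2030-06-27 gives 2030-07-27, which is the date acceleration becomes effective.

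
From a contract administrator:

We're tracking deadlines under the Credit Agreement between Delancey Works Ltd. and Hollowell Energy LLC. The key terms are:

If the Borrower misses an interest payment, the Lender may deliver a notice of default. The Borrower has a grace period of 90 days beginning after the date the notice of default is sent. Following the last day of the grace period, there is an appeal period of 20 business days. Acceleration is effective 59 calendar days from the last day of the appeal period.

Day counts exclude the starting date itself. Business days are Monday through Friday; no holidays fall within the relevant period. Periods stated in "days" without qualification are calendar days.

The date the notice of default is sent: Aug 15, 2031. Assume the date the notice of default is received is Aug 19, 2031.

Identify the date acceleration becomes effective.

Feb 8, 2032

Adding 90 calendar days to Aug 15, 2031 gives Nov 13, 2031, which is the last day of the grace period.
The last day of the appeal period: 20 business days after Thursday, Nov 13, 2031, skipping weekends — Nov 14, Nov 17, Nov 18, Nov 19, …, Dec 9, Dec 10, Dec 11 — lands on Thursday, Dec 11, 2031.
The date acceleration becomes effective: Dec 11, 2031 + 59 days = Feb 8, 2032.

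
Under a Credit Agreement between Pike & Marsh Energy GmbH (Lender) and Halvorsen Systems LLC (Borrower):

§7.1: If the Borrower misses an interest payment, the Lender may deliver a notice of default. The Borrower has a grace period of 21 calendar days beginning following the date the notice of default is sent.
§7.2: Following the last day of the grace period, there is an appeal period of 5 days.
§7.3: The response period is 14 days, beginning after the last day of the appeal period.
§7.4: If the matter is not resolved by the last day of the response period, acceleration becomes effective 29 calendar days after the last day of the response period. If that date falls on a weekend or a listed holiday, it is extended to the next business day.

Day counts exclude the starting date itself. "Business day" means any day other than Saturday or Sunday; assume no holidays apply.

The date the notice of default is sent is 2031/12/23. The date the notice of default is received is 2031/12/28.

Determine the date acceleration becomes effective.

2032/03/01

Adding 21 calendar days to 2031/12/23 gives 2032/01/13, which is the last day of the grace period.
Adding 5 calendar days to 2032/01/13 gives 2032/01/18, which is the last day of the appeal period.
The last day of the response period: 2032/01/18 + 14 days = 2032/02/01.
The date acceleration becomes effective: 2032/02/01 + 29 days = 2032/03/01. 2032/03/01 is a Monday, so no roll-forward applies.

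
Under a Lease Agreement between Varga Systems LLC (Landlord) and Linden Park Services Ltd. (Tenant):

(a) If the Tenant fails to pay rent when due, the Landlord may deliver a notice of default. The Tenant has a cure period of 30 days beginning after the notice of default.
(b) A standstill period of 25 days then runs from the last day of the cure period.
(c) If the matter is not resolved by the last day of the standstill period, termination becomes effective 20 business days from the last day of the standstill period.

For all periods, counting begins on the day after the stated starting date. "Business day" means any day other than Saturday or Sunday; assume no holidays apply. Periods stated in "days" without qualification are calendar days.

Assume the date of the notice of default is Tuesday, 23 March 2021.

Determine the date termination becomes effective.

14 June 2021

The last day of the cure period: 23 March 2021 + 30 days = 22 April 2021.
The last day of the standstill period: 22 April 2021 + 25 days = 17 May 2021.
The date termination becomes effective: 20 business days after Monday, 17 May 2021, skipping weekends — May 18, May 19, May 20, May 21, …, Jun 10, Jun 11, Jun 14 — lands on Monday, 14 June 2021.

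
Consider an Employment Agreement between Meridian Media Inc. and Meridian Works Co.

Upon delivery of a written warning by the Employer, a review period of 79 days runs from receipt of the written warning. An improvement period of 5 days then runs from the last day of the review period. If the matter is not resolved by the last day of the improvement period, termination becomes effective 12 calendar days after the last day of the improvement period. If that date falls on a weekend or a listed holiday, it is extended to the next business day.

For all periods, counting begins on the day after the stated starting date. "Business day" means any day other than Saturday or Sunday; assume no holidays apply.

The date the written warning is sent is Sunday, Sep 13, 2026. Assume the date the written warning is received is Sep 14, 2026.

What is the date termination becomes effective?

Dec 21, 2026

The last day of the review period: 79 calendar days after Sep 14, 2026 is Dec 2, 2026.
Adding 5 calendar days to Dec 2, 2026 gives Dec 7, 2026, which is the last day of the improvement period.
Adding 12 calendar days to Dec 7, 2026 gives Dec 19, 2026, which is the date termination becomes effective. That falls on a Saturday, so it rolls to the next business day, Monday, Dec 21, 2026.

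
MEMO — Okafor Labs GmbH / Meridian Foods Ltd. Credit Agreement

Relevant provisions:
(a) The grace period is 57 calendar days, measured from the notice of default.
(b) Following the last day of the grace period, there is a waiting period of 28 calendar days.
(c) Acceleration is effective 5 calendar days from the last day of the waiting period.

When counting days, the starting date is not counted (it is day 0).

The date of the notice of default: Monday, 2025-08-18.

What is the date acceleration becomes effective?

2025-11-16

The last day of the grace period: 57 calendar days after 2025-08-18 is 2025-10-14.
The last day of the waiting period: 2025-10-14 + 28 days = 2025-11-11.
Adding 5 calendar days to 2025-11-11 gives 2025-11-16, which is the date acceleration becomes effective.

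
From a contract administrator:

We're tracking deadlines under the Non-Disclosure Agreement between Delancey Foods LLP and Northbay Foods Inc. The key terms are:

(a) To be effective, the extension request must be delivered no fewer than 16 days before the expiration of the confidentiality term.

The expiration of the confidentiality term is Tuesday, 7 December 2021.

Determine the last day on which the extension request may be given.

Counting back 16 calendar days from 7 December 2021 gives 21 November 2021.

21 November 2021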